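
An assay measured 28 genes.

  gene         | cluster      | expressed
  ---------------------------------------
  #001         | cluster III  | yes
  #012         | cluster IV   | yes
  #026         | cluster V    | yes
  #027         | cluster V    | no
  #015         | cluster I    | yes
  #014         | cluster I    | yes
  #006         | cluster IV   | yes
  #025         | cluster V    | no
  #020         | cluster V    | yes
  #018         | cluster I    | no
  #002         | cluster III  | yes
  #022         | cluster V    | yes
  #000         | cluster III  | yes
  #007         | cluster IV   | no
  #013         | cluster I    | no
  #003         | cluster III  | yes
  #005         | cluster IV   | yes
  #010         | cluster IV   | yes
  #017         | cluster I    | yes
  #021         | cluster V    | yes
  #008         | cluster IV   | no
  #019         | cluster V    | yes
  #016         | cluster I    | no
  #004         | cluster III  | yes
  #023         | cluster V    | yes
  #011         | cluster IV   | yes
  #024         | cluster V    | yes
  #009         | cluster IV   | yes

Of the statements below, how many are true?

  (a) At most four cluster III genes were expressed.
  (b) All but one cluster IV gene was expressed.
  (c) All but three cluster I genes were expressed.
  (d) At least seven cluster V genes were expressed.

(a) cluster III: |A| = 5, |A ∩ B| = 5; needs |A ∩ B| ≤ 4 — false.
(b) cluster IV: |A| = 8, |A ∩ B| = 6; needs |A ∖ B| = 1 — false.
(c) cluster I: |A| = 6, |A ∩ B| = 3; needs |A ∖ B| = 3 — true.
(d) cluster V: |A| = 9, |A ∩ B| = 7; needs |A ∩ B| ≥ 7 — true.

2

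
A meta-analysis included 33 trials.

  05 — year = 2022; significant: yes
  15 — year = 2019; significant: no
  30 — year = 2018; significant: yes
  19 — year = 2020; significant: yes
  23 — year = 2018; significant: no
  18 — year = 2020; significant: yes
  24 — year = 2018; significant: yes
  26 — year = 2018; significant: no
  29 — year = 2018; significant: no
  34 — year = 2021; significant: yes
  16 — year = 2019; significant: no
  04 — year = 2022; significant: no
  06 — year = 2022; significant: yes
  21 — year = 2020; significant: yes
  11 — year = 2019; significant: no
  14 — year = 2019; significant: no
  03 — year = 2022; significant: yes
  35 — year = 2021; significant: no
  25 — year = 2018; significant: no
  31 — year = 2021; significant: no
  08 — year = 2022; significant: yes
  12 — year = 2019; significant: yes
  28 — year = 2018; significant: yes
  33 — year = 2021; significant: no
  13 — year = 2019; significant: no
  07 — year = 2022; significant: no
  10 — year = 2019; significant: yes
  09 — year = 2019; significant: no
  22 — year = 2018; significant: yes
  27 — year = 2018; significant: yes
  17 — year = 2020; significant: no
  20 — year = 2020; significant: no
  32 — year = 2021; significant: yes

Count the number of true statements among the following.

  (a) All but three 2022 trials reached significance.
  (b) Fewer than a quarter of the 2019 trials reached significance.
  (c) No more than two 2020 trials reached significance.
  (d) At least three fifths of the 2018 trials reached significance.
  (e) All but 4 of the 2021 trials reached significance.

(a) 2022: |A| = 6, |A ∩ B| = 4; needs |A ∖ B| = 3 — false.
(b) 2019: |A| = 8, |A ∩ B| = 2; needs |A ∩ B| / |A| < 1/4 — false.
(c) 2020: |A| = 5, |A ∩ B| = 3; needs |A ∩ B| ≤ 2 — false.
(d) 2018: |A| = 9, |A ∩ B| = 5; needs |A ∩ B| / |A| ≥ 3/5 — false.
(e) 2021: |A| = 5, |A ∩ B| = 2; needs |A ∖ B| = 4 — false.

0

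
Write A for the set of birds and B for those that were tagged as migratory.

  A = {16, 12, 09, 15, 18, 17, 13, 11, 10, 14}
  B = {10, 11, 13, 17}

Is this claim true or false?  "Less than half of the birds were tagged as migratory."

True

'Less than half of the birds were tagged as migratory' holds iff |A ∩ B| < |A ∖ B|.
A (the restrictor) = {16, 12, 09, 15, 18, 17, 13, 11, 10, 14}, |A| = 10.
A ∩ B = {17, 13, 11, 10}, so |A ∩ B| = 4.
A ∖ B = {16, 12, 09, 15, 18, 14}, so |A ∖ B| = 6.
4 < 6, so the statement is true.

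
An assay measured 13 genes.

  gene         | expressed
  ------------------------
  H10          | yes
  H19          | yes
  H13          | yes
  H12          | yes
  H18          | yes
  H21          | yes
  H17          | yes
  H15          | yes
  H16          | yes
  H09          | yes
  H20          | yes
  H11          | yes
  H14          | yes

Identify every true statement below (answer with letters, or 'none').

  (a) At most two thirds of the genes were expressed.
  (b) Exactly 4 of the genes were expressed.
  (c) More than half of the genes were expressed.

|A| = 13, |A ∩ B| = 13, |A ∖ B| = 0.
(a) |A ∩ B| / |A| ≤ 2/3: fails.
(b) |A ∩ B| = 4: fails.
(c) |A ∩ B| > |A ∖ B|: holds.

(c)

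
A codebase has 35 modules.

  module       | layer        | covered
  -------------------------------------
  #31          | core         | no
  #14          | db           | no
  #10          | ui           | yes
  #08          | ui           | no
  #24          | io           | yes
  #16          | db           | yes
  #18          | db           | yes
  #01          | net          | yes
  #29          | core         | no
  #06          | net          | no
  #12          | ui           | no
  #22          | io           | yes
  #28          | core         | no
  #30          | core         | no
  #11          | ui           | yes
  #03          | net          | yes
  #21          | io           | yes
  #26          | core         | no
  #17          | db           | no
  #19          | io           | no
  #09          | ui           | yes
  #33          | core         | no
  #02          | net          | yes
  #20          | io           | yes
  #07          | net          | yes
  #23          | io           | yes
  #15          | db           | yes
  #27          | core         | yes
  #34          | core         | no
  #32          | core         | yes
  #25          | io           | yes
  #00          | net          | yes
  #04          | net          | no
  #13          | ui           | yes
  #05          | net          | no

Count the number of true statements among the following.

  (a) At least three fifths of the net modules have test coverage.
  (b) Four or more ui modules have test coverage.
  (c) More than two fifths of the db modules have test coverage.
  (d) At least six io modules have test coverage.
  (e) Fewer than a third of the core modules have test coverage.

(a) net: |A| = 8, |A ∩ B| = 5; needs |A ∩ B| / |A| ≥ 3/5 — true.
(b) ui: |A| = 6, |A ∩ B| = 4; needs |A ∩ B| ≥ 4 — true.
(c) db: |A| = 5, |A ∩ B| = 3; needs |A ∩ B| / |A| > 2/5 — true.
(d) io: |A| = 7, |A ∩ B| = 6; needs |A ∩ B| ≥ 6 — true.
(e) core: |A| = 9, |A ∩ B| = 2; needs |A ∩ B| / |A| < 1/3 — true.

5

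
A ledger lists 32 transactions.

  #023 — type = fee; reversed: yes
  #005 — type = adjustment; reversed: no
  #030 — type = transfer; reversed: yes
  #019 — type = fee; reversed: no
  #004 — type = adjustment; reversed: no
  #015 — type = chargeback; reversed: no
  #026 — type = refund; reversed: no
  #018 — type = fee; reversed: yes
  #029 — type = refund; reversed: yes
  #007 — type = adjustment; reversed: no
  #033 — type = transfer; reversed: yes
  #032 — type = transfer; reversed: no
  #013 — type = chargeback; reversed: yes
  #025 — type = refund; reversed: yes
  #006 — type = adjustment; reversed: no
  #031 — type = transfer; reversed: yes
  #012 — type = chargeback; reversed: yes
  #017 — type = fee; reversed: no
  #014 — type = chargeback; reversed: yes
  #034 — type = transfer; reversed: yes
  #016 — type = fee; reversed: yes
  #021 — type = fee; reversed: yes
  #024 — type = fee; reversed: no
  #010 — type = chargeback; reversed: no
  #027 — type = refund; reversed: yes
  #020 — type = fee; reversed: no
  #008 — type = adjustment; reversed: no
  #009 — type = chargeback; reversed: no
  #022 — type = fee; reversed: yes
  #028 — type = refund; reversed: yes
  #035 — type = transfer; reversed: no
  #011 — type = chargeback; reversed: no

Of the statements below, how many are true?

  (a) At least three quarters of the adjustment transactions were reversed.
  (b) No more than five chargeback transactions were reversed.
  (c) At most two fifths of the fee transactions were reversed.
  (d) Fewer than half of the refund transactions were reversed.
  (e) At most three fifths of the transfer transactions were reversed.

1

(a) adjustment: |A| = 5, |A ∩ B| = 0; needs |A ∩ B| / |A| ≥ 3/4 — false.
(b) chargeback: |A| = 7, |A ∩ B| = 3; needs |A ∩ B| ≤ 5 — true.
(c) fee: |A| = 9, |A ∩ B| = 5; needs |A ∩ B| / |A| ≤ 2/5 — false.
(d) refund: |A| = 5, |A ∩ B| = 4; needs |A ∩ B| < |A ∖ B| — false.
(e) transfer: |A| = 6, |A ∩ B| = 4; needs |A ∩ B| / |A| ≤ 3/5 — false.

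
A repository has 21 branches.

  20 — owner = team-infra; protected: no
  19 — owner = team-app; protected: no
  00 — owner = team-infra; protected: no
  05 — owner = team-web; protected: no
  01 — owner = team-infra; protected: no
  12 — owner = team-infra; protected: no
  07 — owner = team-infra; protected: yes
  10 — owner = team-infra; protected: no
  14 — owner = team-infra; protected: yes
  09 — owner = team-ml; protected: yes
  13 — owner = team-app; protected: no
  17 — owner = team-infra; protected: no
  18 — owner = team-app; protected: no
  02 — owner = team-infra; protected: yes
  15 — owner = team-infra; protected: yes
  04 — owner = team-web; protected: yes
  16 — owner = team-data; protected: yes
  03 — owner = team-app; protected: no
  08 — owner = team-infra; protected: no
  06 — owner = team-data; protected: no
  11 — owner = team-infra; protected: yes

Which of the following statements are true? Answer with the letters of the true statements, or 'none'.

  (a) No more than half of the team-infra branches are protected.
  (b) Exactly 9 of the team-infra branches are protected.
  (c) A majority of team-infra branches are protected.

(a)

|A| = 12, |A ∩ B| = 5, |A ∖ B| = 7.
(a) |A ∩ B| ≤ |A ∖ B|: holds.
(b) |A ∩ B| = 9: fails.
(c) |A ∩ B| > |A ∖ B|: fails.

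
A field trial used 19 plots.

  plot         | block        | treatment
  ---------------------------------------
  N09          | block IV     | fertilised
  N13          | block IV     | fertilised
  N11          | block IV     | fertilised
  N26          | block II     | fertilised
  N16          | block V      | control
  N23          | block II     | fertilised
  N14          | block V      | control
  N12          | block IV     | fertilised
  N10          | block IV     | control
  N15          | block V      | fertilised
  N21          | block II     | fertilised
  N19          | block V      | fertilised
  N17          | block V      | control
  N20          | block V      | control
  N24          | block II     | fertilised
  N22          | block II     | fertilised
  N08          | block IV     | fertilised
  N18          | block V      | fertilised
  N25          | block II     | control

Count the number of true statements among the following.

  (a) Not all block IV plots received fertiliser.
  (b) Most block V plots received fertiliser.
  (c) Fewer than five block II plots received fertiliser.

(a) block IV: |A| = 6, |A ∩ B| = 5; needs A ⊄ B (|A ∖ B| ≥ 1) — true.
(b) block V: |A| = 7, |A ∩ B| = 3; needs |A ∩ B| > |A ∖ B| — false.
(c) block II: |A| = 6, |A ∩ B| = 5; needs |A ∩ B| < 5 — false.

1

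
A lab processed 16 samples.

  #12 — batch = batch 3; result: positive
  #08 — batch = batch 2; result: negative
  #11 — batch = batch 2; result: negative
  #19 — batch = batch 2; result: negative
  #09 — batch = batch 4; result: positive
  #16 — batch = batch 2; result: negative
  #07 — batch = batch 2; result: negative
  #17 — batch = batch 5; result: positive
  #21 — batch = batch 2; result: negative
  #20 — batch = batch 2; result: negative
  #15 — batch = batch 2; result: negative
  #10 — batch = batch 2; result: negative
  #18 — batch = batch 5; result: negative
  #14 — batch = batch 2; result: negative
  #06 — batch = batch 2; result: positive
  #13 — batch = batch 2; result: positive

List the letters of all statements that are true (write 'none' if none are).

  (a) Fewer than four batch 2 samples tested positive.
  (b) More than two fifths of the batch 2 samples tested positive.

(a)

|A| = 12, |A ∩ B| = 2, |A ∖ B| = 10.
(a) |A ∩ B| < 4: holds.
(b) |A ∩ B| / |A| > 2/5: fails.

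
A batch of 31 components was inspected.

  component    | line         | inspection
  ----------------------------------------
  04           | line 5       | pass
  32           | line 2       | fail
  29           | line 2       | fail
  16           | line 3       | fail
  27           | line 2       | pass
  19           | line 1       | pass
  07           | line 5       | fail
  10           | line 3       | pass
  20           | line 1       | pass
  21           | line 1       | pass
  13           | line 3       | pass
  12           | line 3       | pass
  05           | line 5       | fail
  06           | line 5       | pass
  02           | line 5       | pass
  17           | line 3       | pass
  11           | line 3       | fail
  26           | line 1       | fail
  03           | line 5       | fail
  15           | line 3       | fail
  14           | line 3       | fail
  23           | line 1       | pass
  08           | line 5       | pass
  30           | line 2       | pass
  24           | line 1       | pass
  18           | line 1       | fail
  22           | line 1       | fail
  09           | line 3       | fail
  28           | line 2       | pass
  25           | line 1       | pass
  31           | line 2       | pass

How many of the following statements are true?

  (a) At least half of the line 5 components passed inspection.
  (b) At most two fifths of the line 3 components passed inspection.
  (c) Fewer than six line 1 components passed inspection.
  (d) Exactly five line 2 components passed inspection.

1

(a) line 5: |A| = 7, |A ∩ B| = 4; needs |A ∩ B| ≥ |A ∖ B| — true.
(b) line 3: |A| = 9, |A ∩ B| = 4; needs |A ∩ B| / |A| ≤ 2/5 — false.
(c) line 1: |A| = 9, |A ∩ B| = 6; needs |A ∩ B| < 6 — false.
(d) line 2: |A| = 6, |A ∩ B| = 4; needs |A ∩ B| = 5 — false.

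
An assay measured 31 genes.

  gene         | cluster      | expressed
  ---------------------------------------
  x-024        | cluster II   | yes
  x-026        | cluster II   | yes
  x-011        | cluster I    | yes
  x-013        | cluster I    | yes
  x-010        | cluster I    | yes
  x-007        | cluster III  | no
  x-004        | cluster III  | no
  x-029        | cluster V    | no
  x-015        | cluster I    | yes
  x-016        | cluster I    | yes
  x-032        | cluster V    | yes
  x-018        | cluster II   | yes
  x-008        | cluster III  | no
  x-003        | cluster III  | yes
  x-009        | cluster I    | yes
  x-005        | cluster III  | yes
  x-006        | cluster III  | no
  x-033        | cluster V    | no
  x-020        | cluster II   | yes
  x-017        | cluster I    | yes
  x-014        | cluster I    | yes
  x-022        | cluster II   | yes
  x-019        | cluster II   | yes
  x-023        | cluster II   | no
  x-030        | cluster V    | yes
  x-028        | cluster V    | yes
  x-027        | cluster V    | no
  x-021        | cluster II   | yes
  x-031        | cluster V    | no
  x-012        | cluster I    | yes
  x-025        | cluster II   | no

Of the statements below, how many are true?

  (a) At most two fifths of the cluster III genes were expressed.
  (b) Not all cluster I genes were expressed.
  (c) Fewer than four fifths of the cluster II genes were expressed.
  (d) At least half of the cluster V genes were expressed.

(a) cluster III: |A| = 6, |A ∩ B| = 2; needs |A ∩ B| / |A| ≤ 2/5 — true.
(b) cluster I: |A| = 9, |A ∩ B| = 9; needs A ⊄ B (|A ∖ B| ≥ 1) — false.
(c) cluster II: |A| = 9, |A ∩ B| = 7; needs |A ∩ B| / |A| < 4/5 — true.
(d) cluster V: |A| = 7, |A ∩ B| = 3; needs |A ∩ B| ≥ |A ∖ B| — false.

2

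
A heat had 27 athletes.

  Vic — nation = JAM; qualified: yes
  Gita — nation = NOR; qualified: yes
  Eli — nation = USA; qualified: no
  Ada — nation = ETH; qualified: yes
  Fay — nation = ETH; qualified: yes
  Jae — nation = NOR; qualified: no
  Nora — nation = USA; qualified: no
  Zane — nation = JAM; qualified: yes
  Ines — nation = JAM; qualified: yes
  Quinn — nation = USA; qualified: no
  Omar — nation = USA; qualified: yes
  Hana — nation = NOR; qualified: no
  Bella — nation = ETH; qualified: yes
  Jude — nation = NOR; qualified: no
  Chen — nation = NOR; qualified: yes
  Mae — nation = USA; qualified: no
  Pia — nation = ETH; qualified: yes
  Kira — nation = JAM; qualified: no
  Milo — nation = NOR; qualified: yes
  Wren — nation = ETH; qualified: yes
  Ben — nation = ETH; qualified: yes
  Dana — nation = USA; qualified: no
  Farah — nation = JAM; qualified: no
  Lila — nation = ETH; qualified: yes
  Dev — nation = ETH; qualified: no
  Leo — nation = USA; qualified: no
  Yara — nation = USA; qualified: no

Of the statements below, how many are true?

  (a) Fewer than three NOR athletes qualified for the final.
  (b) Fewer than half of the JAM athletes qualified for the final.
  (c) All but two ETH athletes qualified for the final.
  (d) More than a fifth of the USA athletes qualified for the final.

0

(a) NOR: |A| = 6, |A ∩ B| = 3; needs |A ∩ B| < 3 — false.
(b) JAM: |A| = 5, |A ∩ B| = 3; needs |A ∩ B| < |A ∖ B| — false.
(c) ETH: |A| = 8, |A ∩ B| = 7; needs |A ∖ B| = 2 — false.
(d) USA: |A| = 8, |A ∩ B| = 1; needs |A ∩ B| / |A| > 1/5 — false.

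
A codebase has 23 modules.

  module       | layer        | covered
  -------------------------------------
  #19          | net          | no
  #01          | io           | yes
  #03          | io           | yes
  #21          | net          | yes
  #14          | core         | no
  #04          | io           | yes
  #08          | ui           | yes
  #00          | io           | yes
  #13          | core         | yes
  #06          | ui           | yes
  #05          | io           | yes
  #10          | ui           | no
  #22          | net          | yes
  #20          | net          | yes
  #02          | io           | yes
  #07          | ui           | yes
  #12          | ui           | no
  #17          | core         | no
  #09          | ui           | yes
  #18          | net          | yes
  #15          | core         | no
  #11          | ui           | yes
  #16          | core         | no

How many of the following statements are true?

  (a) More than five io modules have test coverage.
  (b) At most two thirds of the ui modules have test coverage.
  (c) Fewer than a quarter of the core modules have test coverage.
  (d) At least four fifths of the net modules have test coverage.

(a) io: |A| = 6, |A ∩ B| = 6; needs |A ∩ B| > 5 — true.
(b) ui: |A| = 7, |A ∩ B| = 5; needs |A ∩ B| / |A| ≤ 2/3 — false.
(c) core: |A| = 5, |A ∩ B| = 1; needs |A ∩ B| / |A| < 1/4 — true.
(d) net: |A| = 5, |A ∩ B| = 4; needs |A ∩ B| / |A| ≥ 4/5 — true.

3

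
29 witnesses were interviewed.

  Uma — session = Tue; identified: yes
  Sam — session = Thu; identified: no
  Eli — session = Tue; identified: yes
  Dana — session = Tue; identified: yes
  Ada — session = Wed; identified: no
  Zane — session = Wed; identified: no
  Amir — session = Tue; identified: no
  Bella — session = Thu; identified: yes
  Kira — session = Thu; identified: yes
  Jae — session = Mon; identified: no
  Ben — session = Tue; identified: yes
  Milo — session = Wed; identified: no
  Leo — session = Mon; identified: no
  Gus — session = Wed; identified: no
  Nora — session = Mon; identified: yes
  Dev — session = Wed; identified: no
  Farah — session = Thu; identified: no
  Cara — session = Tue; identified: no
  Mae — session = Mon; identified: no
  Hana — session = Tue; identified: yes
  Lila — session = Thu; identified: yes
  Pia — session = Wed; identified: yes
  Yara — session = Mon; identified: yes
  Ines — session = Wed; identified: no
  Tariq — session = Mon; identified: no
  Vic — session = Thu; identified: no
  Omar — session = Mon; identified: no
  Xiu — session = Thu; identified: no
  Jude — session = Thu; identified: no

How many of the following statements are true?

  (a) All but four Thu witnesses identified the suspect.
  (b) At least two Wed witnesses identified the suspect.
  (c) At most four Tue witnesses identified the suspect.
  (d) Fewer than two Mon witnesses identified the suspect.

0

(a) Thu: |A| = 8, |A ∩ B| = 3; needs |A ∖ B| = 4 — false.
(b) Wed: |A| = 7, |A ∩ B| = 1; needs |A ∩ B| ≥ 2 — false.
(c) Tue: |A| = 7, |A ∩ B| = 5; needs |A ∩ B| ≤ 4 — false.
(d) Mon: |A| = 7, |A ∩ B| = 2; needs |A ∩ B| < 2 — false.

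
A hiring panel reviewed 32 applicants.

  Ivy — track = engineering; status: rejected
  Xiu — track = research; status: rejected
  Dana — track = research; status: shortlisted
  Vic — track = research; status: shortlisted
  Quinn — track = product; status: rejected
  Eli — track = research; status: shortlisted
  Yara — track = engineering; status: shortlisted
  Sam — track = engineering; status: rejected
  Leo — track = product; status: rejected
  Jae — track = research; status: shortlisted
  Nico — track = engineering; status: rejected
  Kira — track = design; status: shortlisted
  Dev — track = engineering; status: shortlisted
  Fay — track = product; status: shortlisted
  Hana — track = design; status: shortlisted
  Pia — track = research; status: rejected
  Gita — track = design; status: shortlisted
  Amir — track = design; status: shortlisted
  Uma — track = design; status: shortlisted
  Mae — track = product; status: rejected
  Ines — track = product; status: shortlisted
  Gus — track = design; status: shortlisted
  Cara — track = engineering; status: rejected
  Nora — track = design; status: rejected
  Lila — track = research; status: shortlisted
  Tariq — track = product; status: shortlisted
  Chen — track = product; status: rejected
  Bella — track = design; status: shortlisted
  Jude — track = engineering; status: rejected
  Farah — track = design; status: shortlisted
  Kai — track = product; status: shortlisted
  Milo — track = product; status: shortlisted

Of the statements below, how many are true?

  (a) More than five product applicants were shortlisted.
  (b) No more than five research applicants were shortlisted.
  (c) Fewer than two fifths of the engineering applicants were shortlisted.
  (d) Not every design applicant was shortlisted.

(a) product: |A| = 9, |A ∩ B| = 5; needs |A ∩ B| > 5 — false.
(b) research: |A| = 7, |A ∩ B| = 5; needs |A ∩ B| ≤ 5 — true.
(c) engineering: |A| = 7, |A ∩ B| = 2; needs |A ∩ B| / |A| < 2/5 — true.
(d) design: |A| = 9, |A ∩ B| = 8; needs A ⊄ B (|A ∖ B| ≥ 1) — true.

3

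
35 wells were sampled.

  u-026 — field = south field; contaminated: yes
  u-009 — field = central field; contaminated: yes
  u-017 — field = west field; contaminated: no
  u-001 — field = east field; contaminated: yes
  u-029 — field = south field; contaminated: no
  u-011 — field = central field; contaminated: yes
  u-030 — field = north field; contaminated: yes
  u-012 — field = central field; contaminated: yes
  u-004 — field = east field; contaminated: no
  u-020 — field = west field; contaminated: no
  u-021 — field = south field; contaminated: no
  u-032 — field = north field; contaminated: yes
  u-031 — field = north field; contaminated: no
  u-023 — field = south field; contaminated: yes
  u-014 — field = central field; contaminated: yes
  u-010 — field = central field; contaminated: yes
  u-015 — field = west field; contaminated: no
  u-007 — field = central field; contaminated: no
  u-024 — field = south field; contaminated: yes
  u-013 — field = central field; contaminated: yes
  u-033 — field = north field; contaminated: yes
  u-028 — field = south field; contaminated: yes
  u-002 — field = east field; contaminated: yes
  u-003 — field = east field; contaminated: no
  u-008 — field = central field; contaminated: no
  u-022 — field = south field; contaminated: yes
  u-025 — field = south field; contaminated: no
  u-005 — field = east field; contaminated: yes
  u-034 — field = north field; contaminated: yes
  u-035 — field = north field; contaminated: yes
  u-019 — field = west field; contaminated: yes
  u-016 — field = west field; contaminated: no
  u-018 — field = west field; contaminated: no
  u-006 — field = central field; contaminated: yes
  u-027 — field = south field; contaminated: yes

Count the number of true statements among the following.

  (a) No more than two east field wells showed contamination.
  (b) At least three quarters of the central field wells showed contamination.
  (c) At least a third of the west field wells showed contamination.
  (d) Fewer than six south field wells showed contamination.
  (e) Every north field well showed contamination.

(a) east field: |A| = 5, |A ∩ B| = 3; needs |A ∩ B| ≤ 2 — false.
(b) central field: |A| = 9, |A ∩ B| = 7; needs |A ∩ B| / |A| ≥ 3/4 — true.
(c) west field: |A| = 6, |A ∩ B| = 1; needs |A ∩ B| / |A| ≥ 1/3 — false.
(d) south field: |A| = 9, |A ∩ B| = 6; needs |A ∩ B| < 6 — false.
(e) north field: |A| = 6, |A ∩ B| = 5; needs A ⊆ B, i.e. every element of A is in B (|A ∖ B| = 0) — false.

1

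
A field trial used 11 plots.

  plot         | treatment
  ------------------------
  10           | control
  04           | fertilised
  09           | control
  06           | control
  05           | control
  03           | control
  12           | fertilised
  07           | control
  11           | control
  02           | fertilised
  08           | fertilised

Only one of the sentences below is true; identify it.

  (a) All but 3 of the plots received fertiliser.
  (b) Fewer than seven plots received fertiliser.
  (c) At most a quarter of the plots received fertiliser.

|A| = 11, |A ∩ B| = 4, |A ∖ B| = 7.
(a) requires |A ∖ B| = 3: false.
(b) requires |A ∩ B| < 7: true.
(c) requires |A ∩ B| / |A| ≤ 1/4: false.

(b)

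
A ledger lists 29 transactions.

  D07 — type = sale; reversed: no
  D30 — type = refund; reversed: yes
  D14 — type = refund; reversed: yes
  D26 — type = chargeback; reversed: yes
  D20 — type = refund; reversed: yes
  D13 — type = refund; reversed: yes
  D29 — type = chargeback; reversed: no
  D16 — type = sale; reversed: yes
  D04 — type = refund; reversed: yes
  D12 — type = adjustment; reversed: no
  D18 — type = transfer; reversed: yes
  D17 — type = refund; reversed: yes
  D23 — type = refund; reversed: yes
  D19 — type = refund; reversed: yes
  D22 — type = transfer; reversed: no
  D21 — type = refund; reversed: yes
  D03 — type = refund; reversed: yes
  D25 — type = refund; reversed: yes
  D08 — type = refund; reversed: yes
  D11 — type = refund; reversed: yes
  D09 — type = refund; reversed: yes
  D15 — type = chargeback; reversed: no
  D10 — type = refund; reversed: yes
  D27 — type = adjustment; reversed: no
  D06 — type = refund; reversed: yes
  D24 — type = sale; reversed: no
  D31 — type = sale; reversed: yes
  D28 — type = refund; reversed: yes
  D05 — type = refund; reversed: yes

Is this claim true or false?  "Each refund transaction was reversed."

True

Truth condition: A ⊆ B, i.e. every element of A is in B (|A ∖ B| = 0).
|A| = 18, |A ∩ B| = 18, |A ∖ B| = 0.
So the statement is true.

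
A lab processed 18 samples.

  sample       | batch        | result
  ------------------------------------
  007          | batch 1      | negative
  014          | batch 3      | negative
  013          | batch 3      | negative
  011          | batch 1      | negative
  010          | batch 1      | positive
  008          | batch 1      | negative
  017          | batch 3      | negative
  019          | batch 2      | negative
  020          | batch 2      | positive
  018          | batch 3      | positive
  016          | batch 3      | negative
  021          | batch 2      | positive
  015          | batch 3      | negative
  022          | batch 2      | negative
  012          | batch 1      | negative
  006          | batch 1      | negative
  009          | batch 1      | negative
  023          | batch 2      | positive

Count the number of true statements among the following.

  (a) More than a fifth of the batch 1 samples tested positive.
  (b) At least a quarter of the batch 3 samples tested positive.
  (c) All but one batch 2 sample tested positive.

0

(a) batch 1: |A| = 7, |A ∩ B| = 1; needs |A ∩ B| / |A| > 1/5 — false.
(b) batch 3: |A| = 6, |A ∩ B| = 1; needs |A ∩ B| / |A| ≥ 1/4 — false.
(c) batch 2: |A| = 5, |A ∩ B| = 3; needs |A ∖ B| = 1 — false.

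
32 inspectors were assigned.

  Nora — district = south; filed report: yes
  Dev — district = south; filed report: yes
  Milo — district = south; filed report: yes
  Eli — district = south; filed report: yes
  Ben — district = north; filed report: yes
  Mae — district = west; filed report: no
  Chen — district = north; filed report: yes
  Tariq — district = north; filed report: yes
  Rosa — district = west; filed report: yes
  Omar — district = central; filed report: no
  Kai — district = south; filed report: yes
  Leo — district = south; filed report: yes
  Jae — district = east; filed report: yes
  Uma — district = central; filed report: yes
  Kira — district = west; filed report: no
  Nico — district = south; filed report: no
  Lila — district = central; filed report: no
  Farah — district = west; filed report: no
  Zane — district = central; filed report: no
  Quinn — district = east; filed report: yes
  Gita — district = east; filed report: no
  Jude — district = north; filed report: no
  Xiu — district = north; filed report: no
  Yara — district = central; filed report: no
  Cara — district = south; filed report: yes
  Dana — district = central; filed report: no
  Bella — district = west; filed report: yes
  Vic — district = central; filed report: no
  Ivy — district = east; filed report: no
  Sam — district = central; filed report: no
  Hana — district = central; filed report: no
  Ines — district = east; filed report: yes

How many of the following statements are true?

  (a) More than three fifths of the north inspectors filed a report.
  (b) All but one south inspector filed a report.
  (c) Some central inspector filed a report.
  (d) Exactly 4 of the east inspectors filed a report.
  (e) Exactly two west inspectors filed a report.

(a) north: |A| = 5, |A ∩ B| = 3; needs |A ∩ B| / |A| > 3/5 — false.
(b) south: |A| = 8, |A ∩ B| = 7; needs |A ∖ B| = 1 — true.
(c) central: |A| = 9, |A ∩ B| = 1; needs A ∩ B ≠ ∅ (|A ∩ B| ≥ 1) — true.
(d) east: |A| = 5, |A ∩ B| = 3; needs |A ∩ B| = 4 — false.
(e) west: |A| = 5, |A ∩ B| = 2; needs |A ∩ B| = 2 — true.

3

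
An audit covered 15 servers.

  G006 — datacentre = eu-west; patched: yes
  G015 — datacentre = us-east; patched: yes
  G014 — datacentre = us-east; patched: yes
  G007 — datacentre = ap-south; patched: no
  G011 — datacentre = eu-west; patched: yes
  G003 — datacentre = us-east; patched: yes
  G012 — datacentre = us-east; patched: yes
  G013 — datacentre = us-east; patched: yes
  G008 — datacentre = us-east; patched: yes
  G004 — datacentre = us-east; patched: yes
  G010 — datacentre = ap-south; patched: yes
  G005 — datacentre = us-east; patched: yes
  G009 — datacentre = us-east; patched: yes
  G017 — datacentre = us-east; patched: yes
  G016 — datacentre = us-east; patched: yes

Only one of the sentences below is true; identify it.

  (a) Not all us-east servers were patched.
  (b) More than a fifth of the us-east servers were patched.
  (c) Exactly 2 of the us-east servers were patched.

|A| = 11, |A ∩ B| = 11, |A ∖ B| = 0.
(a) requires A ⊄ B (|A ∖ B| ≥ 1): false.
(b) requires |A ∩ B| / |A| > 1/5: true.
(c) requires |A ∩ B| = 2: false.

(b)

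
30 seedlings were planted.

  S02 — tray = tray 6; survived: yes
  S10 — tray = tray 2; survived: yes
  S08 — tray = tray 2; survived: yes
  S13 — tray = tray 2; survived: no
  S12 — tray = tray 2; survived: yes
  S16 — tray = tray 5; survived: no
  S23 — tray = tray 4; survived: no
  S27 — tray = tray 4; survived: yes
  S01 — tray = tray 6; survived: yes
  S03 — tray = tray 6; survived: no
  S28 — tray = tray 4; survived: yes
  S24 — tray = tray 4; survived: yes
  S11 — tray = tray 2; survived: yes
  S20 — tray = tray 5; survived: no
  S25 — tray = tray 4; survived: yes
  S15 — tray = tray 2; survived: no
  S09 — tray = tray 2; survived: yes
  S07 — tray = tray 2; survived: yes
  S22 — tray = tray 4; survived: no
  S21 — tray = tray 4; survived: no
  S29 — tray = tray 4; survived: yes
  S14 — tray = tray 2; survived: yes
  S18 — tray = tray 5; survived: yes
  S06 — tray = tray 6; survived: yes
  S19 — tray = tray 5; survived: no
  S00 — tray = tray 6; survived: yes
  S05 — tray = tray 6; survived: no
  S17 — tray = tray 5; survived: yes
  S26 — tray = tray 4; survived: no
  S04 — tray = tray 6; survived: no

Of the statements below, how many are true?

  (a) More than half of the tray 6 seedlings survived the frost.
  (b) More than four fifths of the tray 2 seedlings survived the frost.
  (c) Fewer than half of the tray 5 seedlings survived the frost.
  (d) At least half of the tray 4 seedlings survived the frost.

(a) tray 6: |A| = 7, |A ∩ B| = 4; needs |A ∩ B| > |A ∖ B| — true.
(b) tray 2: |A| = 9, |A ∩ B| = 7; needs |A ∩ B| / |A| > 4/5 — false.
(c) tray 5: |A| = 5, |A ∩ B| = 2; needs |A ∩ B| < |A ∖ B| — true.
(d) tray 4: |A| = 9, |A ∩ B| = 5; needs |A ∩ B| ≥ |A ∖ B| — true.

3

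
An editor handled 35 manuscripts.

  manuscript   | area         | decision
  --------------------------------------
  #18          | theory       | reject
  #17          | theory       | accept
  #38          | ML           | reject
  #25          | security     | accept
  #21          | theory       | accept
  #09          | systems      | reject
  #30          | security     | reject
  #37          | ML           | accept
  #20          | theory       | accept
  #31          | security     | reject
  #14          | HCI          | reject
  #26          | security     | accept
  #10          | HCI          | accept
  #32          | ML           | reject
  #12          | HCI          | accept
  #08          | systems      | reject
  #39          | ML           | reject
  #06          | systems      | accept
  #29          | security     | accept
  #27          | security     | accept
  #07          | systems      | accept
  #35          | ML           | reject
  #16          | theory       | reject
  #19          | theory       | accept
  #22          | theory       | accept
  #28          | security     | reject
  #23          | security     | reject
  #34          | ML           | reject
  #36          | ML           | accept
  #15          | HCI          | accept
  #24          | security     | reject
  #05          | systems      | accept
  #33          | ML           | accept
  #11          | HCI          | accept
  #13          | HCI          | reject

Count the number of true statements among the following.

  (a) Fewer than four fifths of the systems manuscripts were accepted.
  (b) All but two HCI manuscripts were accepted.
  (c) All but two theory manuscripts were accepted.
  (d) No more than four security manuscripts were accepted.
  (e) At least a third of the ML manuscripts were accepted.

(a) systems: |A| = 5, |A ∩ B| = 3; needs |A ∩ B| / |A| < 4/5 — true.
(b) HCI: |A| = 6, |A ∩ B| = 4; needs |A ∖ B| = 2 — true.
(c) theory: |A| = 7, |A ∩ B| = 5; needs |A ∖ B| = 2 — true.
(d) security: |A| = 9, |A ∩ B| = 4; needs |A ∩ B| ≤ 4 — true.
(e) ML: |A| = 8, |A ∩ B| = 3; needs |A ∩ B| / |A| ≥ 1/3 — true.

5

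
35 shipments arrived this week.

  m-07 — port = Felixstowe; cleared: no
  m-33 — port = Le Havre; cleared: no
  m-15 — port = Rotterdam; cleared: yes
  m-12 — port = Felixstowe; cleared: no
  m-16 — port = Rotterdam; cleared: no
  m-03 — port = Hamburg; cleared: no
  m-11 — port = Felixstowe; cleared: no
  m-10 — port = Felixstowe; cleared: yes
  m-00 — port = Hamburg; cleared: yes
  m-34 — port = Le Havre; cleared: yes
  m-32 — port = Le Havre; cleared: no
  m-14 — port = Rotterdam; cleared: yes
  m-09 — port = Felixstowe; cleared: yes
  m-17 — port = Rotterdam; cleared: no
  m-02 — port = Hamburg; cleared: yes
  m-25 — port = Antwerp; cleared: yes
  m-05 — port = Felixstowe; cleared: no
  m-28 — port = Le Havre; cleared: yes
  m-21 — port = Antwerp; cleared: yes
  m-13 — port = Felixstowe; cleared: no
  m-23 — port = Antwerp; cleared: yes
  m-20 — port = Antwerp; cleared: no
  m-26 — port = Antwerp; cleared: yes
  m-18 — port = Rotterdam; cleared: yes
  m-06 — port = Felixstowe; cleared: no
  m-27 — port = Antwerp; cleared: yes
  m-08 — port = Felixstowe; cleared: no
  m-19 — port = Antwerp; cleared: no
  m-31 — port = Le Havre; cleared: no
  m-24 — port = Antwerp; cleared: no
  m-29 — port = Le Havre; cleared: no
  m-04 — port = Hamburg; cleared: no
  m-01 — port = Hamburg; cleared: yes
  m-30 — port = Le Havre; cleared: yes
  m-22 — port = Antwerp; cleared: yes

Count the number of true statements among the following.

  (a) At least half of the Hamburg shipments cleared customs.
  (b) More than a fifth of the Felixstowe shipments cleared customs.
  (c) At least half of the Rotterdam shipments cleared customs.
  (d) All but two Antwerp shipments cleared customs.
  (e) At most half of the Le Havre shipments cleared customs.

4

(a) Hamburg: |A| = 5, |A ∩ B| = 3; needs |A ∩ B| ≥ |A ∖ B| — true.
(b) Felixstowe: |A| = 9, |A ∩ B| = 2; needs |A ∩ B| / |A| > 1/5 — true.
(c) Rotterdam: |A| = 5, |A ∩ B| = 3; needs |A ∩ B| ≥ |A ∖ B| — true.
(d) Antwerp: |A| = 9, |A ∩ B| = 6; needs |A ∖ B| = 2 — false.
(e) Le Havre: |A| = 7, |A ∩ B| = 3; needs |A ∩ B| ≤ |A ∖ B| — true.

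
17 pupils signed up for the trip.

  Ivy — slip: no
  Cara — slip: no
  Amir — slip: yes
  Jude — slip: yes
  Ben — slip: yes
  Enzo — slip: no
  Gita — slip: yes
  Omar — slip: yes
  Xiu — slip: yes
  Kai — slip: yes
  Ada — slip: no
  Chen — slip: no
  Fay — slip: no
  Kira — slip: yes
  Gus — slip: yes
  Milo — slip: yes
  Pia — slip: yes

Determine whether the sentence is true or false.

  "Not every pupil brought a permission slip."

'Not every pupil brought a permission slip' holds iff A ⊄ B (|A ∖ B| ≥ 1).
|A| = 17, |A ∩ B| = 11, |A ∖ B| = 6.
So the statement is true.

True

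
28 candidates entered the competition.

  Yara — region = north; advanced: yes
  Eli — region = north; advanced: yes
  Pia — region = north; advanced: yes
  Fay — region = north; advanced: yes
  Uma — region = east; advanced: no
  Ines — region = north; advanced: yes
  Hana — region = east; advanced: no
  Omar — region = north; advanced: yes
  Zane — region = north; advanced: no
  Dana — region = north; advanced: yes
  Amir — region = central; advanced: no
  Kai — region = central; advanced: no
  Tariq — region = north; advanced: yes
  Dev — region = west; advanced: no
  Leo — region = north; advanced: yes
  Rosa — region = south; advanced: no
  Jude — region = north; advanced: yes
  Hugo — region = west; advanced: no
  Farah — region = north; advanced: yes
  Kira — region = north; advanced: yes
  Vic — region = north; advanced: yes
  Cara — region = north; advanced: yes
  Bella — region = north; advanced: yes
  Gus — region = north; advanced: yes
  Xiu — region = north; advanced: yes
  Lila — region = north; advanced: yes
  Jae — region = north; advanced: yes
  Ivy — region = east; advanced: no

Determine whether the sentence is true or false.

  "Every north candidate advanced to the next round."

False

The determiner here denotes the relation: A ⊆ B, i.e. every element of A is in B (|A ∖ B| = 0).
|A| = 20, |A ∩ B| = 19, |A ∖ B| = 1.
So the statement is false.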